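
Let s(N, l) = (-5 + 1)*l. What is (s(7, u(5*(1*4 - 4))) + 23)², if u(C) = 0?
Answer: 529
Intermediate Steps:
s(N, l) = -4*l
(s(7, u(5*(1*4 - 4))) + 23)² = (-4*0 + 23)² = (0 + 23)² = 23² = 529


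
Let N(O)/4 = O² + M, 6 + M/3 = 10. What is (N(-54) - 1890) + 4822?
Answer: 14644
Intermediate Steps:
M = 12 (M = -18 + 3*10 = -18 + 30 = 12)
N(O) = 48 + 4*O² (N(O) = 4*(O² + 12) = 4*(12 + O²) = 48 + 4*O²)
(N(-54) - 1890) + 4822 = ((48 + 4*(-54)²) - 1890) + 4822 = ((48 + 4*2916) - 1890) + 4822 = ((48 + 11664) - 1890) + 4822 = (11712 - 1890) + 4822 = 9822 + 4822 = 14644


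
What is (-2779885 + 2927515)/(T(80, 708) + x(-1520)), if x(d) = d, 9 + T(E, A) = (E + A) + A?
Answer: -49210/11 ≈ -4473.6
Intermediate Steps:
T(E, A) = -9 + E + 2*A (T(E, A) = -9 + ((E + A) + A) = -9 + ((A + E) + A) = -9 + (E + 2*A) = -9 + E + 2*A)
(-2779885 + 2927515)/(T(80, 708) + x(-1520)) = (-2779885 + 2927515)/((-9 + 80 + 2*708) - 1520) = 147630/((-9 + 80 + 1416) - 1520) = 147630/(1487 - 1520) = 147630/(-33) = 147630*(-1/33) = -49210/11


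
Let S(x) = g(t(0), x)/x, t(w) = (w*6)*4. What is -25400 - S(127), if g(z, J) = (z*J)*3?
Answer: -25400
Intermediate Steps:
t(w) = 24*w (t(w) = (6*w)*4 = 24*w)
g(z, J) = 3*J*z (g(z, J) = (J*z)*3 = 3*J*z)
S(x) = 0 (S(x) = (3*x*(24*0))/x = (3*x*0)/x = 0/x = 0)
-25400 - S(127) = -25400 - 1*0 = -25400 + 0 = -25400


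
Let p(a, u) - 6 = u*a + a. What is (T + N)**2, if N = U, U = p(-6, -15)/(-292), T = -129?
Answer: 356416641/21316 ≈ 16721.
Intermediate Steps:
p(a, u) = 6 + a + a*u (p(a, u) = 6 + (u*a + a) = 6 + (a*u + a) = 6 + (a + a*u) = 6 + a + a*u)
U = -45/146 (U = (6 - 6 - 6*(-15))/(-292) = (6 - 6 + 90)*(-1/292) = 90*(-1/292) = -45/146 ≈ -0.30822)
N = -45/146 ≈ -0.30822
(T + N)**2 = (-129 - 45/146)**2 = (-18879/146)**2 = 356416641/21316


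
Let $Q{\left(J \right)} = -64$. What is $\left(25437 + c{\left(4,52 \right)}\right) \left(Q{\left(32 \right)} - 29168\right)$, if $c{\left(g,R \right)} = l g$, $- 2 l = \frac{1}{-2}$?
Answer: $-743603616$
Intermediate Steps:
$l = \frac{1}{4}$ ($l = - \frac{1}{2 \left(-2\right)} = \left(- \frac{1}{2}\right) \left(- \frac{1}{2}\right) = \frac{1}{4} \approx 0.25$)
$c{\left(g,R \right)} = \frac{g}{4}$
$\left(25437 + c{\left(4,52 \right)}\right) \left(Q{\left(32 \right)} - 29168\right) = \left(25437 + \frac{1}{4} \cdot 4\right) \left(-64 - 29168\right) = \left(25437 + 1\right) \left(-29232\right) = 25438 \left(-29232\right) = -743603616$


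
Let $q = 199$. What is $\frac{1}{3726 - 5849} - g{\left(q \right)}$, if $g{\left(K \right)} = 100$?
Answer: $- \frac{212301}{2123} \approx -100.0$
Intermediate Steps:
$\frac{1}{3726 - 5849} - g{\left(q \right)} = \frac{1}{3726 - 5849} - 100 = \frac{1}{-2123} - 100 = - \frac{1}{2123} - 100 = - \frac{212301}{2123}$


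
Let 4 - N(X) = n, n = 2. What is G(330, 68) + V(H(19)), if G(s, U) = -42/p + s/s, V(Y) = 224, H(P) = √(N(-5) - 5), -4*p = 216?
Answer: 2032/9 ≈ 225.78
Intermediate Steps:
p = -54 (p = -¼*216 = -54)
N(X) = 2 (N(X) = 4 - 1*2 = 4 - 2 = 2)
H(P) = I*√3 (H(P) = √(2 - 5) = √(-3) = I*√3)
G(s, U) = 16/9 (G(s, U) = -42/(-54) + s/s = -42*(-1/54) + 1 = 7/9 + 1 = 16/9)
G(330, 68) + V(H(19)) = 16/9 + 224 = 2032/9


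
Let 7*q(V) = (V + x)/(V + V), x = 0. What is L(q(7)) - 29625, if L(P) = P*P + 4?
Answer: -5805715/196 ≈ -29621.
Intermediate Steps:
q(V) = 1/14 (q(V) = ((V + 0)/(V + V))/7 = (V/((2*V)))/7 = (V*(1/(2*V)))/7 = (1/7)*(1/2) = 1/14)
L(P) = 4 + P**2 (L(P) = P**2 + 4 = 4 + P**2)
L(q(7)) - 29625 = (4 + (1/14)**2) - 29625 = (4 + 1/196) - 29625 = 785/196 - 29625 = -5805715/196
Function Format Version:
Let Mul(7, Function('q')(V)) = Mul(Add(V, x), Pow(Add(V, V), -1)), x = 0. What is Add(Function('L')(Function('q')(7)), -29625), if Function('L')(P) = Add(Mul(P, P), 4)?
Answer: Rational(-5805715, 196) ≈ -29621.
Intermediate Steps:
Function('q')(V) = Rational(1, 14) (Function('q')(V) = Mul(Rational(1, 7), Mul(Add(V, 0), Pow(Add(V, V), -1))) = Mul(Rational(1, 7), Mul(V, Pow(Mul(2, V), -1))) = Mul(Rational(1, 7), Mul(V, Mul(Rational(1, 2), Pow(V, -1)))) = Mul(Rational(1, 7), Rational(1, 2)) = Rational(1, 14))
Function('L')(P) = Add(4, Pow(P, 2)) (Function('L')(P) = Add(Pow(P, 2), 4) = Add(4, Pow(P, 2)))
Add(Function('L')(Function('q')(7)), -29625) = Add(Add(4, Pow(Rational(1, 14), 2)), -29625) = Add(Add(4, Rational(1, 196)), -29625) = Add(Rational(785, 196), -29625) = Rational(-5805715, 196)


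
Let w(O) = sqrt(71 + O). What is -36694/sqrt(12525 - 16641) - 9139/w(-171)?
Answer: I*(191919 + 26210*sqrt(21))/210 ≈ 1485.8*I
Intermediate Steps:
-36694/sqrt(12525 - 16641) - 9139/w(-171) = -36694/sqrt(12525 - 16641) - 9139/sqrt(71 - 171) = -36694*(-I*sqrt(21)/294) - 9139*(-I/10) = -(-2621)*I*sqrt(21)/21 - (-9139)*I/10 = 2621*I*sqrt(21)/21 + 9139*I/10 = 9139*I/10 + 2621*I*sqrt(21)/21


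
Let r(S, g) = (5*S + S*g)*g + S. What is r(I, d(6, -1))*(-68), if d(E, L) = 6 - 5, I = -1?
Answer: 476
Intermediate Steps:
d(E, L) = 1
r(S, g) = S + g*(5*S + S*g) (r(S, g) = g*(5*S + S*g) + S = S + g*(5*S + S*g))
r(I, d(6, -1))*(-68) = -(1 + 1² + 5*1)*(-68) = -(1 + 1 + 5)*(-68) = -1*7*(-68) = -7*(-68) = 476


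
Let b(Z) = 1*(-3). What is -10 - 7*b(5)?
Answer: 11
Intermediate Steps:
b(Z) = -3
-10 - 7*b(5) = -10 - 7*(-3) = -10 + 21 = 11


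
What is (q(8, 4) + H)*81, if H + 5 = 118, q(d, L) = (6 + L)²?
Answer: 17253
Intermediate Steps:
H = 113 (H = -5 + 118 = 113)
(q(8, 4) + H)*81 = ((6 + 4)² + 113)*81 = (10² + 113)*81 = (100 + 113)*81 = 213*81 = 17253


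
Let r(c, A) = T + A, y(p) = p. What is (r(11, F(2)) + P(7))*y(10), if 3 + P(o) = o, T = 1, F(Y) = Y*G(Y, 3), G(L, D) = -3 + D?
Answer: 50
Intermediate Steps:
F(Y) = 0 (F(Y) = Y*(-3 + 3) = Y*0 = 0)
P(o) = -3 + o
r(c, A) = 1 + A
(r(11, F(2)) + P(7))*y(10) = ((1 + 0) + (-3 + 7))*10 = (1 + 4)*10 = 5*10 = 50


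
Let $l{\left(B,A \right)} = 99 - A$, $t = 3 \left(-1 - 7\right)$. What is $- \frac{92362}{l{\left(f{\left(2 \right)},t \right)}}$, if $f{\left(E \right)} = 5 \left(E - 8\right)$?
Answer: $- \frac{92362}{123} \approx -750.91$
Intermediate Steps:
$f{\left(E \right)} = -40 + 5 E$ ($f{\left(E \right)} = 5 \left(-8 + E\right) = -40 + 5 E$)
$t = -24$ ($t = 3 \left(-8\right) = -24$)
$- \frac{92362}{l{\left(f{\left(2 \right)},t \right)}} = - \frac{92362}{99 - -24} = - \frac{92362}{99 + 24} = - \frac{92362}{123}$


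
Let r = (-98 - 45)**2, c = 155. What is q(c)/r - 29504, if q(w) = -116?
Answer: -603327412/20449 ≈ -29504.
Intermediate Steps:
r = 20449 (r = (-143)**2 = 20449)
q(c)/r - 29504 = -116/20449 - 29504 = -603327412/20449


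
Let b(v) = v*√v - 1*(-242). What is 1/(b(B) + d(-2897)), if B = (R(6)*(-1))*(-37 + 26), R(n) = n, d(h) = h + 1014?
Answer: -547/801795 - 22*√66/801795 ≈ -0.00090513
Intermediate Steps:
d(h) = 1014 + h
B = 66 (B = (6*(-1))*(-37 + 26) = -6*(-11) = 66)
b(v) = 242 + v^(3/2) (b(v) = v^(3/2) + 242 = 242 + v^(3/2))
1/(b(B) + d(-2897)) = 1/((242 + 66^(3/2)) + (1014 - 2897)) = 1/((242 + 66*√66) - 1883) = 1/(-1641 + 66*√66)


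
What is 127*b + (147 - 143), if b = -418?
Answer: -53082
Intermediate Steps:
127*b + (147 - 143) = 127*(-418) + (147 - 143) = -53086 + 4 = -53082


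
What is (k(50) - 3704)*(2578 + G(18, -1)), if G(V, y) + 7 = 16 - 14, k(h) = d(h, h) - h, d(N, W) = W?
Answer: -9530392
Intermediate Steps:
k(h) = 0 (k(h) = h - h = 0)
G(V, y) = -5 (G(V, y) = -7 + (16 - 14) = -7 + 2 = -5)
(k(50) - 3704)*(2578 + G(18, -1)) = (0 - 3704)*(2578 - 5) = -3704*2573 = -9530392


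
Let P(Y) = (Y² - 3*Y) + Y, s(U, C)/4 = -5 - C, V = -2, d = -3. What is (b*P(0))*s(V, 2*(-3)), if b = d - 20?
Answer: 0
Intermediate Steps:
s(U, C) = -20 - 4*C (s(U, C) = 4*(-5 - C) = -20 - 4*C)
P(Y) = Y² - 2*Y
b = -23 (b = -3 - 20 = -23)
(b*P(0))*s(V, 2*(-3)) = (-0*(-2 + 0))*(-20 - 8*(-3)) = (-0*(-2))*(-20 - 4*(-6)) = (-23*0)*(-20 + 24) = 0*4 = 0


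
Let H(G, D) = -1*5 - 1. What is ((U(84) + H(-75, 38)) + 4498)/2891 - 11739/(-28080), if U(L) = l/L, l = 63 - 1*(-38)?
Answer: 28737077/14570640 ≈ 1.9723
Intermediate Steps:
l = 101 (l = 63 + 38 = 101)
H(G, D) = -6 (H(G, D) = -5 - 1 = -6)
U(L) = 101/L
((U(84) + H(-75, 38)) + 4498)/2891 - 11739/(-28080) = ((101/84 - 6) + 4498)/2891 - 11739/(-28080) = ((101*(1/84) - 6) + 4498)*(1/2891) - 11739*(-1/28080) = ((101/84 - 6) + 4498)*(1/2891) + 301/720 = (-403/84 + 4498)*(1/2891) + 301/720 = (377429/84)*(1/2891) + 301/720 = 377429/242844 + 301/720 = 28737077/14570640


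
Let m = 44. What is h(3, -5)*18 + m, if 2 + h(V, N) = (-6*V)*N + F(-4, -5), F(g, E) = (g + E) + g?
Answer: 1394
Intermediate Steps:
F(g, E) = E + 2*g (F(g, E) = (E + g) + g = E + 2*g)
h(V, N) = -15 - 6*N*V (h(V, N) = -2 + ((-6*V)*N + (-5 + 2*(-4))) = -2 + (-6*N*V + (-5 - 8)) = -2 + (-6*N*V - 13) = -2 + (-13 - 6*N*V) = -15 - 6*N*V)
h(3, -5)*18 + m = (-15 - 6*(-5)*3)*18 + 44 = (-15 + 90)*18 + 44 = 75*18 + 44 = 1350 + 44 = 1394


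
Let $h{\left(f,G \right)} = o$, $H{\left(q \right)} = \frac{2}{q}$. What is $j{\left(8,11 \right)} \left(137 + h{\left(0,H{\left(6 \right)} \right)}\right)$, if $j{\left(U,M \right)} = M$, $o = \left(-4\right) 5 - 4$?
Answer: $1243$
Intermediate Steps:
$o = -24$ ($o = -20 - 4 = -24$)
$h{\left(f,G \right)} = -24$
$j{\left(8,11 \right)} \left(137 + h{\left(0,H{\left(6 \right)} \right)}\right) = 11 \left(137 - 24\right) = 11 \cdot 113 = 1243$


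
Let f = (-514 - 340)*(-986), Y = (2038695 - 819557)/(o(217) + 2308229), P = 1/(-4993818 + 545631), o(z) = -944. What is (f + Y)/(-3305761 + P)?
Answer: -480116721950691877/1884877914846142710 ≈ -0.25472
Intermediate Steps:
P = -1/4448187 (P = 1/(-4448187) = -1/4448187 ≈ -2.2481e-7)
Y = 1219138/2307285 (Y = (2038695 - 819557)/(-944 + 2308229) = 1219138/2307285 ≈ 0.52839)
f = 842044 (f = -854*(-986) = 842044)
(f + Y)/(-3305761 + P) = (842044 + 1219138/2307285)/(-3305761 - 1/4448187) = 1942836709678/(2307285*(-14704643105308/4448187)) = (1942836709678/2307285)*(-4448187/14704643105308) = -480116721950691877/1884877914846142710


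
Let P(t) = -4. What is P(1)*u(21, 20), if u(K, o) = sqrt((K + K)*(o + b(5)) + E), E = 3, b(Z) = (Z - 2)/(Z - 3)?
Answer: -4*sqrt(906) ≈ -120.40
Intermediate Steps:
b(Z) = (-2 + Z)/(-3 + Z)
u(K, o) = sqrt(3 + 2*K*(3/2 + o)) (u(K, o) = sqrt((K + K)*(o + (-2 + 5)/(-3 + 5)) + 3) = sqrt((2*K)*(o + 3/2) + 3) = sqrt((2*K)*(3/2 + o) + 3) = sqrt(2*K*(3/2 + o) + 3) = sqrt(3 + 2*K*(3/2 + o)))
P(1)*u(21, 20) = -4*sqrt(3 + 3*21 + 2*21*20) = -4*sqrt(3 + 63 + 840) = -4*sqrt(906)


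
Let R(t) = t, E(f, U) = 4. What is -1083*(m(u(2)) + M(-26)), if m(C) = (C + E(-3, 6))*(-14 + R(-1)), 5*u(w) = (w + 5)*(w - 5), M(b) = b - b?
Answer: -3249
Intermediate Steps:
M(b) = 0
u(w) = (-5 + w)*(5 + w)/5 (u(w) = ((w + 5)*(w - 5))/5 = ((5 + w)*(-5 + w))/5 = ((-5 + w)*(5 + w))/5 = (-5 + w)*(5 + w)/5)
m(C) = -60 - 15*C (m(C) = (C + 4)*(-14 - 1) = (4 + C)*(-15) = -60 - 15*C)
-1083*(m(u(2)) + M(-26)) = -1083*((-60 - 15*(-5 + (⅕)*2²)) + 0) = -1083*((-60 - 15*(-5 + (⅕)*4)) + 0) = -1083*((-60 - 15*(-5 + ⅘)) + 0) = -1083*((-60 - 15*(-21/5)) + 0) = -1083*((-60 + 63) + 0) = -1083*(3 + 0) = -1083*3 = -3249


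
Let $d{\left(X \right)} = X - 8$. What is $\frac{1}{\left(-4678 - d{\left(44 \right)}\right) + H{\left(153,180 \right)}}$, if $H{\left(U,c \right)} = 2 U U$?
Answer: $\frac{1}{42104} \approx 2.3751 \cdot 10^{-5}$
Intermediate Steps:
$d{\left(X \right)} = -8 + X$ ($d{\left(X \right)} = X - 8 = -8 + X$)
$H{\left(U,c \right)} = 2 U^{2}$
$\frac{1}{\left(-4678 - d{\left(44 \right)}\right) + H{\left(153,180 \right)}} = \frac{1}{\left(-4678 - \left(-8 + 44\right)\right) + 2 \cdot 153^{2}} = \frac{1}{\left(-4678 - 36\right) + 2 \cdot 23409} = \frac{1}{\left(-4678 - 36\right) + 46818} = \frac{1}{-4714 + 46818} = \frac{1}{42104}$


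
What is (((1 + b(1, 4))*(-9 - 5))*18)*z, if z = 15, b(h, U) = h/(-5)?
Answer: -3024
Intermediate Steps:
b(h, U) = -h/5 (b(h, U) = h*(-⅕) = -h/5)
(((1 + b(1, 4))*(-9 - 5))*18)*z = (((1 - ⅕*1)*(-9 - 5))*18)*15 = (((1 - ⅕)*(-14))*18)*15 = (((⅘)*(-14))*18)*15 = -56/5*18*15 = -1008/5*15 = -3024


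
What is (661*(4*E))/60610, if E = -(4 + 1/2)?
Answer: -5949/30305 ≈ -0.19630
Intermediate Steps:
E = -9/2 (E = -(4 + ½) = -1*9/2 = -9/2 ≈ -4.5000)
(661*(4*E))/60610 = (661*(4*(-9/2)))/60610 = (661*(-18))*(1/60610) = -11898*1/60610 = -5949/30305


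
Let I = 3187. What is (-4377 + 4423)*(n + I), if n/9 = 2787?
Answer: 1300420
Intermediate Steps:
n = 25083 (n = 9*2787 = 25083)
(-4377 + 4423)*(n + I) = (-4377 + 4423)*(25083 + 3187) = 46*28270 = 1300420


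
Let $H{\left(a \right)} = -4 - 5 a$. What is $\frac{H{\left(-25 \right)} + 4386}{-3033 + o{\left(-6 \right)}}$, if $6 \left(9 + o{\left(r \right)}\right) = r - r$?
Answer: $- \frac{4507}{3042} \approx -1.4816$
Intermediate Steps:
$o{\left(r \right)} = -9$ ($o{\left(r \right)} = -9 + \frac{r - r}{6} = -9 + \frac{1}{6} \cdot 0 = -9 + 0 = -9$)
$\frac{H{\left(-25 \right)} + 4386}{-3033 + o{\left(-6 \right)}} = \frac{\left(-4 - -125\right) + 4386}{-3033 - 9} = \frac{\left(-4 + 125\right) + 4386}{-3042} = \left(121 + 4386\right) \left(- \frac{1}{3042}\right) = 4507 \left(- \frac{1}{3042}\right) = - \frac{4507}{3042}$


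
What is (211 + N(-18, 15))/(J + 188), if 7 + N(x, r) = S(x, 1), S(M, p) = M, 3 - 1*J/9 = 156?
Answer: -186/1189 ≈ -0.15643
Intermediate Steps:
J = -1377 (J = 27 - 9*156 = 27 - 1404 = -1377)
N(x, r) = -7 + x
(211 + N(-18, 15))/(J + 188) = (211 + (-7 - 18))/(-1377 + 188) = (211 - 25)/(-1189) = 186*(-1/1189) = -186/1189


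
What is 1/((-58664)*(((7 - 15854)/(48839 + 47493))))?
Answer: 24083/232412102 ≈ 0.00010362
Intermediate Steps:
1/((-58664)*(((7 - 15854)/(48839 + 47493)))) = -1/(58664*((-15847/96332))) = -1/(58664*((-15847*1/96332))) = -1/(58664*(-15847/96332)) = -1/58664*(-96332/15847) = 24083/232412102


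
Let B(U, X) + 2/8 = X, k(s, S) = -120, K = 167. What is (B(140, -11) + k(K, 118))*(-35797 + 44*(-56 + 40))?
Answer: 19163025/4 ≈ 4.7908e+6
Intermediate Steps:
B(U, X) = -¼ + X
(B(140, -11) + k(K, 118))*(-35797 + 44*(-56 + 40)) = ((-¼ - 11) - 120)*(-35797 + 44*(-56 + 40)) = (-45/4 - 120)*(-35797 + 44*(-16)) = -525*(-35797 - 704)/4 = -525/4*(-36501) = 19163025/4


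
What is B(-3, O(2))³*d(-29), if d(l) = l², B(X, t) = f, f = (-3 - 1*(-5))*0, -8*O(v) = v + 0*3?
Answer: 0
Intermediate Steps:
O(v) = -v/8 (O(v) = -(v + 0*3)/8 = -(v + 0)/8 = -v/8)
f = 0 (f = (-3 + 5)*0 = 2*0 = 0)
B(X, t) = 0
B(-3, O(2))³*d(-29) = 0³*(-29)² = 0*841 = 0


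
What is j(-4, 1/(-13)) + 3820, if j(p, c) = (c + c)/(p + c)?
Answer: 202462/53 ≈ 3820.0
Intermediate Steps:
j(p, c) = 2*c/(c + p) (j(p, c) = (2*c)/(c + p) = 2*c/(c + p))
j(-4, 1/(-13)) + 3820 = 2/(-13*(1/(-13) - 4)) + 3820 = 2*(-1/13)/(-1/13 - 4) + 3820 = 2*(-1/13)/(-53/13) + 3820 = 2*(-1/13)*(-13/53) + 3820 = 2/53 + 3820 = 202462/53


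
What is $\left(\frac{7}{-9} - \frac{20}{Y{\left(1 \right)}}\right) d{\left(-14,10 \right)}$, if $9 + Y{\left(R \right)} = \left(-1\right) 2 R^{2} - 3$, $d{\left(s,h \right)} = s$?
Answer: $- \frac{82}{9} \approx -9.1111$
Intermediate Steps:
$Y{\left(R \right)} = -12 - 2 R^{2}$ ($Y{\left(R \right)} = -9 + \left(\left(-1\right) 2 R^{2} - 3\right) = -9 - \left(3 + 2 R^{2}\right) = -12 - 2 R^{2}$)
$\left(\frac{7}{-9} - \frac{20}{Y{\left(1 \right)}}\right) d{\left(-14,10 \right)} = \left(\frac{7}{-9} - \frac{20}{-12 - 2 \cdot 1^{2}}\right) \left(-14\right) = \left(7 \left(- \frac{1}{9}\right) - \frac{20}{-12 - 2}\right) \left(-14\right) = \left(- \frac{7}{9} - \frac{20}{-12 - 2}\right) \left(-14\right) = \left(- \frac{7}{9} - \frac{20}{-14}\right) \left(-14\right) = \left(- \frac{7}{9} - - \frac{10}{7}\right) \left(-14\right) = \left(- \frac{7}{9} + \frac{10}{7}\right) \left(-14\right) = \frac{41}{63} \left(-14\right) = - \frac{82}{9}$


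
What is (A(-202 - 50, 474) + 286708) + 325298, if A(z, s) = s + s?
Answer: 612954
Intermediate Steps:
A(z, s) = 2*s
(A(-202 - 50, 474) + 286708) + 325298 = (2*474 + 286708) + 325298 = (948 + 286708) + 325298 = 287656 + 325298 = 612954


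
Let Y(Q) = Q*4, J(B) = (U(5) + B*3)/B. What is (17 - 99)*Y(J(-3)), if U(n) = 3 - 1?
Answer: -2296/3 ≈ -765.33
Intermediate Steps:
U(n) = 2
J(B) = (2 + 3*B)/B (J(B) = (2 + B*3)/B = (2 + 3*B)/B)
Y(Q) = 4*Q
(17 - 99)*Y(J(-3)) = (17 - 99)*(4*(3 + 2/(-3))) = -328*(3 + 2*(-1/3)) = -328*(3 - 2/3) = -328*7/3 = -82*28/3 = -2296/3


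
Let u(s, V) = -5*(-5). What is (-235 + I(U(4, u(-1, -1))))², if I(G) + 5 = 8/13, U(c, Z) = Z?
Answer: 9684544/169 ≈ 57305.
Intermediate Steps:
u(s, V) = 25
I(G) = -57/13 (I(G) = -5 + 8/13 = -57/13)
(-235 + I(U(4, u(-1, -1))))² = (-235 - 57/13)² = (-3112/13)² = 9684544/169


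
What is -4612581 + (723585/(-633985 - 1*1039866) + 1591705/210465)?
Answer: -324990008937271297/70457410143 ≈ -4.6126e+6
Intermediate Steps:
-4612581 + (723585/(-633985 - 1*1039866) + 1591705/210465) = -4612581 + (723585/(-633985 - 1039866) + 1591705*(1/210465)) = -4612581 + (723585/(-1673851) + 318341/42093) = -4612581 + (723585*(-1/1673851) + 318341/42093) = -4612581 + (-723585/1673851 + 318341/42093) = -4612581 + 502397537786/70457410143 = -324990008937271297/70457410143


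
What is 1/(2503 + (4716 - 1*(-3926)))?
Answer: 1/11145 ≈ 8.9726e-5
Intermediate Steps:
1/(2503 + (4716 - 1*(-3926))) = 1/(2503 + (4716 + 3926)) = 1/(2503 + 8642) = 1/11145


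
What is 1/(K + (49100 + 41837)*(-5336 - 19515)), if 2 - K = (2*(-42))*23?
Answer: -1/2259873453 ≈ -4.4250e-10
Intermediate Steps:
K = 1934 (K = 2 - 2*(-42)*23 = 2 - (-84)*23 = 2 - 1*(-1932) = 2 + 1932 = 1934)
1/(K + (49100 + 41837)*(-5336 - 19515)) = 1/(1934 + (49100 + 41837)*(-5336 - 19515)) = 1/(1934 + 90937*(-24851)) = 1/(1934 - 2259875387) = 1/(-2259873453) = -1/2259873453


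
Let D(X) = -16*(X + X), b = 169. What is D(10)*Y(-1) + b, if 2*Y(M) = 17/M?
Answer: 2889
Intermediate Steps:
Y(M) = 17/(2*M) (Y(M) = (17/M)/2 = 17/(2*M))
D(X) = -32*X
D(10)*Y(-1) + b = (-32*10)*((17/2)/(-1)) + 169 = -2720*(-1) + 169 = -320*(-17/2) + 169 = 2720 + 169 = 2889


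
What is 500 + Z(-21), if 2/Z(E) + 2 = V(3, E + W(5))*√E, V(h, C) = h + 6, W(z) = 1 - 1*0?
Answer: 852496/1705 - 18*I*√21/1705 ≈ 500.0 - 0.048379*I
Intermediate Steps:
W(z) = 1 (W(z) = 1 + 0 = 1)
V(h, C) = 6 + h
Z(E) = 2/(-2 + 9*√E) (Z(E) = 2/(-2 + (6 + 3)*√E) = 2/(-2 + 9*√E))
500 + Z(-21) = 500 + 2/(-2 + 9*√(-21)) = 500 + 2/(-2 + 9*(I*√21)) = 500 + 2/(-2 + 9*I*√21)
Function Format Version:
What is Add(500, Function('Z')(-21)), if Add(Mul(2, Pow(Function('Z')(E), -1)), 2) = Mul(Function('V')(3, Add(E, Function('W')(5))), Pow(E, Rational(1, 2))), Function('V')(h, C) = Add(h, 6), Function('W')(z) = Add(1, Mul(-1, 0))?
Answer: Add(Rational(852496, 1705), Mul(Rational(-18, 1705), I, Pow(21, Rational(1, 2)))) ≈ Add(500.00, Mul(-0.048379, I))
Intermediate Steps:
Function('W')(z) = 1 (Function('W')(z) = Add(1, 0) = 1)
Function('V')(h, C) = Add(6, h)
Function('Z')(E) = Mul(2, Pow(Add(-2, Mul(9, Pow(E, Rational(1, 2)))), -1)) (Function('Z')(E) = Mul(2, Pow(Add(-2, Mul(Add(6, 3), Pow(E, Rational(1, 2)))), -1)) = Mul(2, Pow(Add(-2, Mul(9, Pow(E, Rational(1, 2)))), -1)))
Add(500, Function('Z')(-21)) = Add(500, Mul(2, Pow(Add(-2, Mul(9, Pow(-21, Rational(1, 2)))), -1))) = Add(500, Mul(2, Pow(Add(-2, Mul(9, Mul(I, Pow(21, Rational(1, 2))))), -1))) = Add(500, Mul(2, Pow(Add(-2, Mul(9, I, Pow(21, Rational(1, 2)))), -1)))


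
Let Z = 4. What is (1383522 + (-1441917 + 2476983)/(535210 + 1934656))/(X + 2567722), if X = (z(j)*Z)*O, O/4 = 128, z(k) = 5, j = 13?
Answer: 1708557491559/3183610346546 ≈ 0.53667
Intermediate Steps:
O = 512 (O = 4*128 = 512)
X = 10240 (X = (5*4)*512 = 20*512 = 10240)
(1383522 + (-1441917 + 2476983)/(535210 + 1934656))/(X + 2567722) = (1383522 + (-1441917 + 2476983)/(535210 + 1934656))/(10240 + 2567722) = (1383522 + 1035066/2469866)/2577962 = (1383522 + 1035066*(1/2469866))*(1/2577962) = (1383522 + 517533/1234933)*(1/2577962) = (1708557491559/1234933)*(1/2577962) = 1708557491559/3183610346546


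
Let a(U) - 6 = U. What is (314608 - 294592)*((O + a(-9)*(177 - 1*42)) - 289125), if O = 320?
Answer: -5788827360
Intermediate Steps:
a(U) = 6 + U
(314608 - 294592)*((O + a(-9)*(177 - 1*42)) - 289125) = (314608 - 294592)*((320 + (6 - 9)*(177 - 1*42)) - 289125) = 20016*((320 - 3*(177 - 42)) - 289125) = 20016*((320 - 3*135) - 289125) = 20016*((320 - 405) - 289125) = 20016*(-85 - 289125) = 20016*(-289210) = -5788827360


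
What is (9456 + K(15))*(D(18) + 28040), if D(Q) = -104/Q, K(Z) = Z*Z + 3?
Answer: 271483408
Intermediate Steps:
K(Z) = 3 + Z**2 (K(Z) = Z**2 + 3 = 3 + Z**2)
(9456 + K(15))*(D(18) + 28040) = (9456 + (3 + 15**2))*(-104/18 + 28040) = (9456 + (3 + 225))*(-104*1/18 + 28040) = (9456 + 228)*(-52/9 + 28040) = 9684*(252308/9) = 271483408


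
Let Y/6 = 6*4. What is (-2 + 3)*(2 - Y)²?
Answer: 20164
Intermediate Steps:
Y = 144 (Y = 6*(6*4) = 6*24 = 144)
(-2 + 3)*(2 - Y)² = (-2 + 3)*(2 - 1*144)² = 1*(2 - 144)² = 1*(-142)² = 1*20164 = 20164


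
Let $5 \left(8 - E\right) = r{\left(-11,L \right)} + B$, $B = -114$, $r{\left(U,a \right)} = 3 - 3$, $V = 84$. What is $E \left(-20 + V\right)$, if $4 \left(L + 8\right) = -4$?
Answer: $\frac{9856}{5} \approx 1971.2$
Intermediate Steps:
$L = -9$ ($L = -8 + \frac{1}{4} \left(-4\right) = -8 - 1 = -9$)
$r{\left(U,a \right)} = 0$
$E = \frac{154}{5}$ ($E = 8 - \frac{0 - 114}{5} = 8 - - \frac{114}{5} = 8 + \frac{114}{5} = \frac{154}{5} \approx 30.8$)
$E \left(-20 + V\right) = \frac{154 \left(-20 + 84\right)}{5} = \frac{154}{5} \cdot 64 = \frac{9856}{5}$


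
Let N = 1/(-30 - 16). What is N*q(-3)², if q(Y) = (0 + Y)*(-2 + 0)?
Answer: -18/23 ≈ -0.78261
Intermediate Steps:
q(Y) = -2*Y (q(Y) = Y*(-2) = -2*Y)
N = -1/46 (N = 1/(-46) = -1/46 ≈ -0.021739)
N*q(-3)² = -(-2*(-3))²/46 = -1/46*6² = -1/46*36 = -18/23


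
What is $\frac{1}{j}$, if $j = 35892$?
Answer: $\frac{1}{35892} \approx 2.7861 \cdot 10^{-5}$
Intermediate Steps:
$\frac{1}{j} = \frac{1}{35892}$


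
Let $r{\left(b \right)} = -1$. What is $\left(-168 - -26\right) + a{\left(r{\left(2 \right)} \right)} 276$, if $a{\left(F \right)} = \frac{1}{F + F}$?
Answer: $-280$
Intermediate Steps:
$a{\left(F \right)} = \frac{1}{2 F}$
$\left(-168 - -26\right) + a{\left(r{\left(2 \right)} \right)} 276 = \left(-168 - -26\right) + \frac{1}{2 \left(-1\right)} 276 = \left(-168 + 26\right) + \frac{1}{2} \left(-1\right) 276 = -142 - 138 = -280$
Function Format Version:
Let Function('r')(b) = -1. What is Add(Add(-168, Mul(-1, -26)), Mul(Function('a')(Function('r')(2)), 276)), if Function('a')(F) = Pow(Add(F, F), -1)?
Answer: -280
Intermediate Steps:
Function('a')(F) = Mul(Rational(1, 2), Pow(F, -1)) (Function('a')(F) = Pow(Mul(2, F), -1) = Mul(Rational(1, 2), Pow(F, -1)))
Add(Add(-168, Mul(-1, -26)), Mul(Function('a')(Function('r')(2)), 276)) = Add(Add(-168, Mul(-1, -26)), Mul(Mul(Rational(1, 2), Pow(-1, -1)), 276)) = Add(Add(-168, 26), Mul(Mul(Rational(1, 2), -1), 276)) = Add(-142, Mul(Rational(-1, 2), 276)) = Add(-142, -138) = -280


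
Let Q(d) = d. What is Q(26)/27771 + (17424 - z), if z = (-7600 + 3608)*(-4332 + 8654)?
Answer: 479628719834/27771 ≈ 1.7271e+7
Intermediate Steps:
z = -17253424 (z = -3992*4322 = -17253424)
Q(26)/27771 + (17424 - z) = 26/27771 + (17424 - 1*(-17253424)) = 26*(1/27771) + (17424 + 17253424) = 26/27771 + 17270848 = 479628719834/27771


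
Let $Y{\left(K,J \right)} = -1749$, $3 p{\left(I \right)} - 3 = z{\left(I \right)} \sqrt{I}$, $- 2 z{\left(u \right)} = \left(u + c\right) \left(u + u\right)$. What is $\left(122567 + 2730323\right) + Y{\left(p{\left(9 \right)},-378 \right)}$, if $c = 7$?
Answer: $2851141$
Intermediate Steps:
$z{\left(u \right)} = - u \left(7 + u\right)$ ($z{\left(u \right)} = - \frac{\left(u + 7\right) \left(u + u\right)}{2} = - \frac{\left(7 + u\right) 2 u}{2} = - \frac{2 u \left(7 + u\right)}{2} = - u \left(7 + u\right)$)
$p{\left(I \right)} = 1 - \frac{I^{\frac{3}{2}} \left(7 + I\right)}{3}$ ($p{\left(I \right)} = 1 + \frac{- I \left(7 + I\right) \sqrt{I}}{3} = 1 + \frac{\left(-1\right) I^{\frac{3}{2}} \left(7 + I\right)}{3} = 1 - \frac{I^{\frac{3}{2}} \left(7 + I\right)}{3}$)
$\left(122567 + 2730323\right) + Y{\left(p{\left(9 \right)},-378 \right)} = \left(122567 + 2730323\right) - 1749 = 2852890 - 1749 = 2851141$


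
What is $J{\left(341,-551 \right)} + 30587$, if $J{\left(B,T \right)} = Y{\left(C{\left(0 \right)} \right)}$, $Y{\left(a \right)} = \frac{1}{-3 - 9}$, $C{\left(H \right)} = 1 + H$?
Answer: $\frac{367043}{12} \approx 30587.0$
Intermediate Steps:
$Y{\left(a \right)} = - \frac{1}{12}$ ($Y{\left(a \right)} = \frac{1}{-12} = - \frac{1}{12}$)
$J{\left(B,T \right)} = - \frac{1}{12}$
$J{\left(341,-551 \right)} + 30587 = - \frac{1}{12} + 30587 = \frac{367043}{12}$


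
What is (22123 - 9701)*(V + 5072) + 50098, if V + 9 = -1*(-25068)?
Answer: 374337380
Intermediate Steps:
V = 25059 (V = -9 - 1*(-25068) = -9 + 25068 = 25059)
(22123 - 9701)*(V + 5072) + 50098 = (22123 - 9701)*(25059 + 5072) + 50098 = 12422*30131 + 50098 = 374287282 + 50098 = 374337380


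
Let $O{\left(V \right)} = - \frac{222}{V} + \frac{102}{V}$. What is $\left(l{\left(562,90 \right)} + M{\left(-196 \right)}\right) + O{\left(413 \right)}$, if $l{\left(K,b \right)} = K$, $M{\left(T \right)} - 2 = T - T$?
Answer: $\frac{232812}{413} \approx 563.71$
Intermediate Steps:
$M{\left(T \right)} = 2$ ($M{\left(T \right)} = 2 + \left(T - T\right) = 2 + 0 = 2$)
$O{\left(V \right)} = - \frac{120}{V}$
$\left(l{\left(562,90 \right)} + M{\left(-196 \right)}\right) + O{\left(413 \right)} = \left(562 + 2\right) - \frac{120}{413} = 564 - \frac{120}{413} = \frac{232812}{413}$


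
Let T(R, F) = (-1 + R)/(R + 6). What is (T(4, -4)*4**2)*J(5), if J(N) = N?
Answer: 24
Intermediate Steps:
T(R, F) = (-1 + R)/(6 + R)
(T(4, -4)*4**2)*J(5) = (((-1 + 4)/(6 + 4))*4**2)*5 = ((3/10)*16)*5 = (24/5)*5 = 24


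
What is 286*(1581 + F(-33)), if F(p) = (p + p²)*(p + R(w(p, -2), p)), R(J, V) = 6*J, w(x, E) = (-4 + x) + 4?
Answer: -69313530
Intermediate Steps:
w(x, E) = x
F(p) = 7*p*(p + p²) (F(p) = (p + p²)*(p + 6*p) = (p + p²)*(7*p) = 7*p*(p + p²))
286*(1581 + F(-33)) = 286*(1581 + 7*(-33)²*(1 - 33)) = 286*(1581 + 7*1089*(-32)) = 286*(1581 - 243936) = 286*(-242355) = -69313530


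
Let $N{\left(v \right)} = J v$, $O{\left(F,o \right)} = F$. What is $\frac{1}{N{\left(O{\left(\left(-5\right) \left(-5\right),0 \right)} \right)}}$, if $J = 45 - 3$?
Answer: $\frac{1}{1050} \approx 0.00095238$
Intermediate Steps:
$J = 42$ ($J = 45 - 3 = 42$)
$N{\left(v \right)} = 42 v$
$\frac{1}{N{\left(O{\left(\left(-5\right) \left(-5\right),0 \right)} \right)}} = \frac{1}{42 \left(\left(-5\right) \left(-5\right)\right)} = \frac{1}{42 \cdot 25} = \frac{1}{1050}$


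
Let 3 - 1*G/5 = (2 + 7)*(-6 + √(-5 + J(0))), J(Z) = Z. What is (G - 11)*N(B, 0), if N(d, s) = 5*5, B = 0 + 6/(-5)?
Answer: 6850 - 1125*I*√5 ≈ 6850.0 - 2515.6*I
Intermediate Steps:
B = -6/5 (B = 0 + 6*(-⅕) = 0 - 6/5 = -6/5 ≈ -1.2000)
G = 285 - 45*I*√5 (G = 15 - 5*(2 + 7)*(-6 + √(-5 + 0)) = 15 - 45*(-6 + √(-5)) = 15 - 45*(-6 + I*√5) = 15 - 5*(-54 + 9*I*√5) = 15 + (270 - 45*I*√5) = 285 - 45*I*√5 ≈ 285.0 - 100.62*I)
N(d, s) = 25
(G - 11)*N(B, 0) = ((285 - 45*I*√5) - 11)*25 = (274 - 45*I*√5)*25 = 6850 - 1125*I*√5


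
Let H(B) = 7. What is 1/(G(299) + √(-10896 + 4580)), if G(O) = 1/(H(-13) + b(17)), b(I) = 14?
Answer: 21/2785357 - 882*I*√1579/2785357 ≈ 7.5394e-6 - 0.012583*I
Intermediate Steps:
G(O) = 1/21 (G(O) = 1/(7 + 14) = 1/21)
1/(G(299) + √(-10896 + 4580)) = 1/(1/21 + √(-10896 + 4580)) = 1/(1/21 + √(-6316)) = 1/(1/21 + 2*I*√1579)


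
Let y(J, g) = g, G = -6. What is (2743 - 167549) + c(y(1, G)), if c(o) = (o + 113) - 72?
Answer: -164771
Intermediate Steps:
c(o) = 41 + o (c(o) = (113 + o) - 72 = 41 + o)
(2743 - 167549) + c(y(1, G)) = (2743 - 167549) + (41 - 6) = -164806 + 35 = -164771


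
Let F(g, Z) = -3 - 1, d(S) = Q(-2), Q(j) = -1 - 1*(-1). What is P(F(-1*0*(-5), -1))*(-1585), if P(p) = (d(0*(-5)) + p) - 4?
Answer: 12680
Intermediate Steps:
Q(j) = 0 (Q(j) = -1 + 1 = 0)
d(S) = 0
F(g, Z) = -4
P(p) = -4 + p (P(p) = (0 + p) - 4 = p - 4 = -4 + p)
P(F(-1*0*(-5), -1))*(-1585) = (-4 - 4)*(-1585) = -8*(-1585) = 12680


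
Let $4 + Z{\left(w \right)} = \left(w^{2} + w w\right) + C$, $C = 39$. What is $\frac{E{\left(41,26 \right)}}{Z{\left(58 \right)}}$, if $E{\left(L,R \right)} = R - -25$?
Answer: $\frac{51}{6763} \approx 0.007541$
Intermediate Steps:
$Z{\left(w \right)} = 35 + 2 w^{2}$ ($Z{\left(w \right)} = -4 + \left(\left(w^{2} + w w\right) + 39\right) = -4 + \left(\left(w^{2} + w^{2}\right) + 39\right) = -4 + \left(2 w^{2} + 39\right) = -4 + \left(39 + 2 w^{2}\right) = 35 + 2 w^{2}$)
$E{\left(L,R \right)} = 25 + R$ ($E{\left(L,R \right)} = R + 25 = 25 + R$)
$\frac{E{\left(41,26 \right)}}{Z{\left(58 \right)}} = \frac{25 + 26}{35 + 2 \cdot 58^{2}} = \frac{51}{35 + 2 \cdot 3364} = \frac{51}{35 + 6728} = \frac{51}{6763}$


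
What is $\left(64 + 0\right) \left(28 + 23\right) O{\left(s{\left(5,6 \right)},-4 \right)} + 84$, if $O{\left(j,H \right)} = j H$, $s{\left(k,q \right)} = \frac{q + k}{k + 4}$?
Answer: $- \frac{47620}{3} \approx -15873.0$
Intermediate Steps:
$s{\left(k,q \right)} = \frac{k + q}{4 + k}$
$O{\left(j,H \right)} = H j$
$\left(64 + 0\right) \left(28 + 23\right) O{\left(s{\left(5,6 \right)},-4 \right)} + 84 = \left(64 + 0\right) \left(28 + 23\right) \left(- 4 \frac{5 + 6}{4 + 5}\right) + 84 = 64 \cdot 51 \left(- 4 \cdot \frac{1}{9} \cdot 11\right) + 84 = 3264 \left(- 4 \cdot \frac{1}{9} \cdot 11\right) + 84 = 3264 \left(\left(-4\right) \frac{11}{9}\right) + 84 = 3264 \left(- \frac{44}{9}\right) + 84 = - \frac{47872}{3} + 84 = - \frac{47620}{3}$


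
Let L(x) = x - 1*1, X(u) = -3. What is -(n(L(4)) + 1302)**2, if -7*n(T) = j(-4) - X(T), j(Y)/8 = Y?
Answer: -83594449/49 ≈ -1.7060e+6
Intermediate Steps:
j(Y) = 8*Y
L(x) = -1 + x (L(x) = x - 1 = -1 + x)
n(T) = 29/7 (n(T) = -(8*(-4) - 1*(-3))/7 = -(-32 + 3)/7 = -1/7*(-29) = 29/7)
-(n(L(4)) + 1302)**2 = -(29/7 + 1302)**2 = -(9143/7)**2 = -1*83594449/49 = -83594449/49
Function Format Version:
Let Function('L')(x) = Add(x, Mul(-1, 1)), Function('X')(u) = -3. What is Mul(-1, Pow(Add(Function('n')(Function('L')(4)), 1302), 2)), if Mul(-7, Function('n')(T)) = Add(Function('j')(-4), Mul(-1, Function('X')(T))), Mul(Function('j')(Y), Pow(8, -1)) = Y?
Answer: Rational(-83594449, 49) ≈ -1.7060e+6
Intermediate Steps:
Function('j')(Y) = Mul(8, Y)
Function('L')(x) = Add(-1, x) (Function('L')(x) = Add(x, -1) = Add(-1, x))
Function('n')(T) = Rational(29, 7) (Function('n')(T) = Mul(Rational(-1, 7), Add(Mul(8, -4), Mul(-1, -3))) = Mul(Rational(-1, 7), Add(-32, 3)) = Mul(Rational(-1, 7), -29) = Rational(29, 7))
Mul(-1, Pow(Add(Function('n')(Function('L')(4)), 1302), 2)) = Mul(-1, Pow(Add(Rational(29, 7), 1302), 2)) = Mul(-1, Pow(Rational(9143, 7), 2)) = Mul(-1, Rational(83594449, 49)) = Rational(-83594449, 49)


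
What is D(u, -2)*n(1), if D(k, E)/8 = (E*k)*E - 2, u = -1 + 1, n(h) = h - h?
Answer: 0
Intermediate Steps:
n(h) = 0
u = 0
D(k, E) = -16 + 8*k*E**2 (D(k, E) = 8*((E*k)*E - 2) = 8*(k*E**2 - 2) = 8*(-2 + k*E**2) = -16 + 8*k*E**2)
D(u, -2)*n(1) = (-16 + 8*0*(-2)**2)*0 = (-16 + 8*0*4)*0 = (-16 + 0)*0 = -16*0 = 0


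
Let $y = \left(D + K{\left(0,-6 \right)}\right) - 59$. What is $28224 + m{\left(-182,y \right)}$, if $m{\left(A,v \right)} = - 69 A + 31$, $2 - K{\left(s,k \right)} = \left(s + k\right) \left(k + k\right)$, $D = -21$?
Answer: $40813$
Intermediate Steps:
$K{\left(s,k \right)} = 2 - 2 k \left(k + s\right)$ ($K{\left(s,k \right)} = 2 - \left(s + k\right) \left(k + k\right) = 2 - \left(k + s\right) 2 k = 2 - 2 k \left(k + s\right)$)
$y = -150$ ($y = \left(-21 - \left(-2 + 0 + 72\right)\right) - 59 = \left(-21 + \left(2 - 72 + 0\right)\right) - 59 = \left(-21 - 70\right) - 59 = -91 - 59 = -150$)
$m{\left(A,v \right)} = 31 - 69 A$
$28224 + m{\left(-182,y \right)} = 28224 + \left(31 - -12558\right) = 28224 + \left(31 + 12558\right) = 28224 + 12589 = 40813$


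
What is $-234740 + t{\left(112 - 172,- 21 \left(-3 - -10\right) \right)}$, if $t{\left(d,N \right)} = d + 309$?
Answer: $-234491$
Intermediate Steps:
$t{\left(d,N \right)} = 309 + d$
$-234740 + t{\left(112 - 172,- 21 \left(-3 - -10\right) \right)} = -234740 + \left(309 + \left(112 - 172\right)\right) = -234740 + \left(309 - 60\right) = -234740 + 249 = -234491$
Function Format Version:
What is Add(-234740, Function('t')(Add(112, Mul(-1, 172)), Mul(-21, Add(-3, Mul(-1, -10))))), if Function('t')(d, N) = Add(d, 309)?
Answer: -234491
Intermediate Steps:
Function('t')(d, N) = Add(309, d)
Add(-234740, Function('t')(Add(112, Mul(-1, 172)), Mul(-21, Add(-3, Mul(-1, -10))))) = Add(-234740, Add(309, Add(112, Mul(-1, 172)))) = Add(-234740, Add(309, Add(112, -172))) = Add(-234740, Add(309, -60)) = Add(-234740, 249) = -234491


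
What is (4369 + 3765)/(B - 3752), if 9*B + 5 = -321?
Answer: -36603/17047 ≈ -2.1472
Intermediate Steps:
B = -326/9 (B = -5/9 + (⅑)*(-321) = -5/9 - 107/3 = -326/9 ≈ -36.222)
(4369 + 3765)/(B - 3752) = (4369 + 3765)/(-326/9 - 3752) = 8134/(-34094/9) = 8134*(-9/34094) = -36603/17047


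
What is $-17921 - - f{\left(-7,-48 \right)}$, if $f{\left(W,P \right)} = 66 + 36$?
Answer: $-17819$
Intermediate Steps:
$f{\left(W,P \right)} = 102$
$-17921 - - f{\left(-7,-48 \right)} = -17921 - \left(-1\right) 102 = -17921 - -102 = -17921 + 102 = -17819$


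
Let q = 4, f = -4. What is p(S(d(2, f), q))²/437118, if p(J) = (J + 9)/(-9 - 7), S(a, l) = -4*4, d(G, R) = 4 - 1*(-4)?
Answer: 49/111902208 ≈ 4.3788e-7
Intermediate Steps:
d(G, R) = 8 (d(G, R) = 4 + 4 = 8)
S(a, l) = -16
p(J) = -9/16 - J/16 (p(J) = (9 + J)/(-16) = (9 + J)*(-1/16) = -9/16 - J/16)
p(S(d(2, f), q))²/437118 = (-9/16 - 1/16*(-16))²/437118 = (-9/16 + 1)²*(1/437118) = (7/16)²*(1/437118) = (49/256)*(1/437118) = 49/111902208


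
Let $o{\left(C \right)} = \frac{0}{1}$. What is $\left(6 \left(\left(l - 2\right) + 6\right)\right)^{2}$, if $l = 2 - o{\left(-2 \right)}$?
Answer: $1296$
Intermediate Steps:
$o{\left(C \right)} = 0$ ($o{\left(C \right)} = 0 \cdot 1 = 0$)
$l = 2$ ($l = 2 - 0 = 2 + 0 = 2$)
$\left(6 \left(\left(l - 2\right) + 6\right)\right)^{2} = \left(6 \left(\left(2 - 2\right) + 6\right)\right)^{2} = \left(6 \left(0 + 6\right)\right)^{2} = \left(6 \cdot 6\right)^{2} = 36^{2} = 1296$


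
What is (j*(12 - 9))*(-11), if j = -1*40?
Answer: 1320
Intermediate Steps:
j = -40
(j*(12 - 9))*(-11) = -40*(12 - 9)*(-11) = -40*3*(-11) = -120*(-11) = 1320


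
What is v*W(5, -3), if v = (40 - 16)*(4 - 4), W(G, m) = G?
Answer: 0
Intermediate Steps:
v = 0 (v = 24*0 = 0)
v*W(5, -3) = 0*5 = 0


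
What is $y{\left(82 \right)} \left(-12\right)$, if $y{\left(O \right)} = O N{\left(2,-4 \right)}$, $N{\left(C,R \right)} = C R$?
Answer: $7872$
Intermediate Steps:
$y{\left(O \right)} = - 8 O$ ($y{\left(O \right)} = O 2 \left(-4\right) = O \left(-8\right) = - 8 O$)
$y{\left(82 \right)} \left(-12\right) = \left(-8\right) 82 \left(-12\right) = \left(-656\right) \left(-12\right) = 7872$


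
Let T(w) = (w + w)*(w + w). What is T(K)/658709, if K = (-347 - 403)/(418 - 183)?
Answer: 90000/1455088181 ≈ 6.1852e-5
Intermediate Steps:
K = -150/47 (K = -750/235 = -750*1/235 = -150/47 ≈ -3.1915)
T(w) = 4*w² (T(w) = (2*w)*(2*w) = 4*w²)
T(K)/658709 = (4*(-150/47)²)/658709 = (4*(22500/2209))*(1/658709) = (90000/2209)*(1/658709) = 90000/1455088181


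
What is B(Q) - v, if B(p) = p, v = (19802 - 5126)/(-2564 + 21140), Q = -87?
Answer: -135899/1548 ≈ -87.790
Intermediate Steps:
v = 1223/1548 (v = 14676/18576 = 14676*(1/18576) = 1223/1548 ≈ 0.79005)
B(Q) - v = -87 - 1*1223/1548 = -87 - 1223/1548 = -135899/1548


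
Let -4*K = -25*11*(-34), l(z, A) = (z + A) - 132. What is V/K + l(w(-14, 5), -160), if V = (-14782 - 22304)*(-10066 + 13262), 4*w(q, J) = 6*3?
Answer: 27730547/550 ≈ 50419.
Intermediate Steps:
w(q, J) = 9/2 (w(q, J) = (6*3)/4 = (1/4)*18 = 9/2)
l(z, A) = -132 + A + z (l(z, A) = (A + z) - 132 = -132 + A + z)
V = -118526856 (V = -37086*3196 = -118526856)
K = -4675/2 (K = -(-25*11)*(-34)/4 = -(-275)*(-34)/4 = -1/4*9350 = -4675/2 ≈ -2337.5)
V/K + l(w(-14, 5), -160) = -118526856/(-4675/2) + (-132 - 160 + 9/2) = -118526856*(-2/4675) - 575/2 = 13944336/275 - 575/2 = 27730547/550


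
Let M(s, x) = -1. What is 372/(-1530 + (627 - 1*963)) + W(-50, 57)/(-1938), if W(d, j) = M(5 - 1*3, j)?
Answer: -119845/602718 ≈ -0.19884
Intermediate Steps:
W(d, j) = -1
372/(-1530 + (627 - 1*963)) + W(-50, 57)/(-1938) = 372/(-1530 + (627 - 1*963)) - 1/(-1938) = 372/(-1530 + (627 - 963)) - 1*(-1/1938) = 372/(-1530 - 336) + 1/1938 = 372/(-1866) + 1/1938 = 372*(-1/1866) + 1/1938 = -62/311 + 1/1938 = -119845/602718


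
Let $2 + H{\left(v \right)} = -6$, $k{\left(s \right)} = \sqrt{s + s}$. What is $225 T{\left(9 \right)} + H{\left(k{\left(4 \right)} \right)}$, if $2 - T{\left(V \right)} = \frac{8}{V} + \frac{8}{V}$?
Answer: $42$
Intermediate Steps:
$k{\left(s \right)} = \sqrt{2} \sqrt{s}$ ($k{\left(s \right)} = \sqrt{2 s} = \sqrt{2} \sqrt{s}$)
$T{\left(V \right)} = 2 - \frac{16}{V}$ ($T{\left(V \right)} = 2 - \left(\frac{8}{V} + \frac{8}{V}\right) = 2 - \frac{16}{V}$)
$H{\left(v \right)} = -8$ ($H{\left(v \right)} = -2 - 6 = -8$)
$225 T{\left(9 \right)} + H{\left(k{\left(4 \right)} \right)} = 225 \left(2 - \frac{16}{9}\right) - 8 = 225 \cdot \frac{2}{9} - 8 = 50 - 8 = 42$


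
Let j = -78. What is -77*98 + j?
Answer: -7624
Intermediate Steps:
-77*98 + j = -77*98 - 78 = -7546 - 78 = -7624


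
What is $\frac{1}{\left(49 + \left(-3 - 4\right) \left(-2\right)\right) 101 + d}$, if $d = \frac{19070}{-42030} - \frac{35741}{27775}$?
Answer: $\frac{116738325}{742602775627} \approx 0.0001572$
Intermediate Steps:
$d = - \frac{203186348}{116738325}$ ($d = 19070 \left(- \frac{1}{42030}\right) - \frac{35741}{27775} = - \frac{1907}{4203} - \frac{35741}{27775} = - \frac{203186348}{116738325} \approx -1.7405$)
$\frac{1}{\left(49 + \left(-3 - 4\right) \left(-2\right)\right) 101 + d} = \frac{1}{\left(49 + \left(-3 - 4\right) \left(-2\right)\right) 101 - \frac{203186348}{116738325}} = \frac{1}{\left(49 - -14\right) 101 - \frac{203186348}{116738325}} = \frac{1}{\left(49 + 14\right) 101 - \frac{203186348}{116738325}} = \frac{1}{63 \cdot 101 - \frac{203186348}{116738325}} = \frac{1}{6363 - \frac{203186348}{116738325}} = \frac{1}{\frac{742602775627}{116738325}} = \frac{116738325}{742602775627}$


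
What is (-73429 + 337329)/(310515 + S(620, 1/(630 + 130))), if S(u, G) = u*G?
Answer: 10028200/11799601 ≈ 0.84988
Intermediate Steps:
S(u, G) = G*u
(-73429 + 337329)/(310515 + S(620, 1/(630 + 130))) = (-73429 + 337329)/(310515 + 620/(630 + 130)) = 263900/(310515 + 620/760) = 263900/(310515 + (1/760)*620) = 263900/(310515 + 31/38) = 263900/(11799601/38) = 263900*(38/11799601) = 10028200/11799601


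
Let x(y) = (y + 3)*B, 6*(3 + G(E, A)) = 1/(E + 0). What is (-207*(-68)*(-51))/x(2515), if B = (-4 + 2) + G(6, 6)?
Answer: 12921768/225361 ≈ 57.338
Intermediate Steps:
G(E, A) = -3 + 1/(6*E) (G(E, A) = -3 + 1/(6*(E + 0)) = -3 + 1/(6*E))
B = -179/36 (B = (-4 + 2) + (-3 + (⅙)/6) = -2 + (-3 + (⅙)*(⅙)) = -2 + (-3 + 1/36) = -2 - 107/36 = -179/36 ≈ -4.9722)
x(y) = -179/12 - 179*y/36 (x(y) = (y + 3)*(-179/36) = (3 + y)*(-179/36) = -179/12 - 179*y/36)
(-207*(-68)*(-51))/x(2515) = (-207*(-68)*(-51))/(-179/12 - 179/36*2515) = (14076*(-51))/(-179/12 - 450185/36) = -717876/(-225361/18) = -717876*(-18/225361) = 12921768/225361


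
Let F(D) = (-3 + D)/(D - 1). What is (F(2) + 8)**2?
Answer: 49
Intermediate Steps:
F(D) = (-3 + D)/(-1 + D)
(F(2) + 8)**2 = ((-3 + 2)/(-1 + 2) + 8)**2 = (-1/1 + 8)**2 = (1*(-1) + 8)**2 = (-1 + 8)**2 = 7**2 = 49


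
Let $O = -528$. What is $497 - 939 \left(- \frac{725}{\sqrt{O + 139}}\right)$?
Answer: $497 - \frac{680775 i \sqrt{389}}{389} \approx 497.0 - 34517.0 i$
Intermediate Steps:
$497 - 939 \left(- \frac{725}{\sqrt{O + 139}}\right) = 497 - 939 \left(- \frac{725}{\sqrt{-528 + 139}}\right) = 497 - 939 \left(- \frac{725}{\sqrt{-389}}\right) = 497 - 939 \left(- \frac{725}{i \sqrt{389}}\right) = 497 - 939 \left(- 725 \left(- \frac{i \sqrt{389}}{389}\right)\right) = 497 - 939 \frac{725 i \sqrt{389}}{389} = 497 - \frac{680775 i \sqrt{389}}{389}$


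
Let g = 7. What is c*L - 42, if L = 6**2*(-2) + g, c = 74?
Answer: -4852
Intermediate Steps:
L = -65 (L = 6**2*(-2) + 7 = 36*(-2) + 7 = -72 + 7 = -65)
c*L - 42 = 74*(-65) - 42 = -4810 - 42 = -4852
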